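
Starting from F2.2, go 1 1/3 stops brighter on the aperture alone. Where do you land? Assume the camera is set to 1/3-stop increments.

Aperture: f/2.2 → f/2 → f/1.8 → f/1.6 → f/1.4 — 1 1/3 stops wider (brighter).

f/1.4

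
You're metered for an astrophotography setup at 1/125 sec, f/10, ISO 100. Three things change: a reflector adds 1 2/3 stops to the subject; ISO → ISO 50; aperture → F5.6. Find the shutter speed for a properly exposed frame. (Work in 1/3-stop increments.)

1/640s

Scene light: 1 2/3 stops brighter.
ISO: 100 → 80 → 64 → 50 — 1 stop lower (darker).
Aperture: f/10 → f/9 → f/8 → f/7.1 → f/6.3 → f/5.6 — 1 2/3 stops opened up (brighter).
Net so far: 2 1/3 stops brighter. Shutter speed: 1/125 → 1/160 → 1/200 → 1/250 → 1/320 → 1/400 → 1/500 → 1/640.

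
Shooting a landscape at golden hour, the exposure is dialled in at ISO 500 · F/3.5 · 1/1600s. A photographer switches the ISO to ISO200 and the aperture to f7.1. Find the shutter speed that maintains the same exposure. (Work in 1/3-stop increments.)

ISO: 500 → 400 → 320 → 250 → 200 — 1 1/3 stops dropped (darker).
Aperture: f/3.5 → f/4 → f/4.5 → f/5 → f/5.6 → f/6.3 → f/7.1 — 2 stops smaller aperture (darker).
Net change so far: 3 1/3 stops darker. Offset with the shutter speed: 1/1600 → 1/1250 → 1/1000 → 1/800 → 1/640 → 1/500 → 1/400 → 1/320 → 1/250 → 1/200 → 1/160.

1/160s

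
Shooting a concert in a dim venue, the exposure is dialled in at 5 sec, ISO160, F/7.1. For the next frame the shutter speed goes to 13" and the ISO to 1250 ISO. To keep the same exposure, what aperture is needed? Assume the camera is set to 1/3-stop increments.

f/32

Shutter speed: 5 → 6 → 8 → 10 → 13 — 1 1/3 stops slower (brighter).
ISO: 160 → 200 → 250 → 320 → 400 → 500 → 640 → 800 → 1000 → 1250 — 3 stops raised (brighter).
Net change so far: 4 1/3 stops brighter. Offset with the aperture: f/7.1 → f/8 → f/9 → f/10 → f/11 → f/13 → f/14 → f/16 → f/18 → f/20 → f/22 → f/25 → f/29 → f/32.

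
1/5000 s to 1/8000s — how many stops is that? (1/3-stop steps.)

1/5000 → 1/6400 → 1/8000 — count the steps: 2 third-stops = 2/3 stop.

2/3 stop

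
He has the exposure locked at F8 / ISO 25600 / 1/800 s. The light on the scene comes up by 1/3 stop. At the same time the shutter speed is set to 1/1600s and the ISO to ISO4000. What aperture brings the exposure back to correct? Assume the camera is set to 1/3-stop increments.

Scene light: 1/3 stop brighter.
Shutter speed: 1/800 → 1/1000 → 1/1250 → 1/1600 — 1 stop shorter (darker).
ISO: 25600 → 20000 → 16000 → 12800 → 10000 → 8000 → 6400 → 5000 → 4000 — 2 2/3 stops lower (darker).
Net so far: 3 1/3 stops darker. Aperture: f/8 → f/7.1 → f/6.3 → f/5.6 → f/5 → f/4.5 → f/4 → f/3.5 → f/3.2 → f/2.8 → f/2.5.

f/2.5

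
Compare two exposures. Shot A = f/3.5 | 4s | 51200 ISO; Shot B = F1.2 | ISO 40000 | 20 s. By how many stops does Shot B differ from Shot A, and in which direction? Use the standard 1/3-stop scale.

Aperture: f/3.5 → f/3.2 → f/2.8 → f/2.5 → f/2.2 → f/2 → f/1.8 → f/1.6 → f/1.4 → f/1.2 — 3 stops larger aperture (brighter).
Shutter speed: 4 → 5 → 6 → 8 → 10 → 13 → 15 → 20 — 2 1/3 stops longer (brighter).
ISO: 51200 → 40000 — 1/3 stop lower (darker).
Net: +3 +2 1/3 −1/3 = +5 stops.

5 stops brighter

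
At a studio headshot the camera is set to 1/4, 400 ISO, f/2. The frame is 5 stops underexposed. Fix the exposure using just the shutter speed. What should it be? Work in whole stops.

8 s

Underexposed by 5 stops → need 5 stops brighter.
Shutter speed: 1/4 → 1/2 → 1 → 2 → 4 → 8.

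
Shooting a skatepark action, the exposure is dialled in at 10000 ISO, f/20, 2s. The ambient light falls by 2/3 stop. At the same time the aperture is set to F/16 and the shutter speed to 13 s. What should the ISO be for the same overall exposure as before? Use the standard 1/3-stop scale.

Scene light: 2/3 stop darker.
Aperture: f/20 → f/18 → f/16 — 2/3 stop opened up (brighter).
Shutter speed: 2 → 2.5 → 3.2 → 4 → 5 → 6 → 8 → 10 → 13 — 2 2/3 stops longer (brighter).
Net so far: 2 2/3 stops brighter. ISO: 10000 → 8000 → 6400 → 5000 → 4000 → 3200 → 2500 → 2000 → 1600.

ISO 1600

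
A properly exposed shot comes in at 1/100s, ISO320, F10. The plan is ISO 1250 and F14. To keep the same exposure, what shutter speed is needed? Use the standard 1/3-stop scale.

1/200s

ISO: 320 → 400 → 500 → 640 → 800 → 1000 → 1250 — 2 stops higher (brighter).
Aperture: f/10 → f/11 → f/13 → f/14 — 1 stop stopped down (darker).
Net change so far: 1 stop brighter. Offset with the shutter speed: 1/100 → 1/125 → 1/160 → 1/200.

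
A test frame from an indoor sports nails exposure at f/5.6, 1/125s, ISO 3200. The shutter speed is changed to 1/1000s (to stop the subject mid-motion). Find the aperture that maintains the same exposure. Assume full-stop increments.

Shutter speed: 1/125 → 1/250 → 1/500 → 1/1000 — 3 stops shorter (darker).
Need 3 stops brighter from the aperture: f/5.6 → f/4 → f/2.8 → f/2.

f/2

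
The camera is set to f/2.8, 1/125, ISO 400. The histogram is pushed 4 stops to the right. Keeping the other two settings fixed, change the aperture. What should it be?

f/11

Overexposed by 4 stops → need 4 stops darker.
Aperture: f/2.8 → f/4 → f/5.6 → f/8 → f/11.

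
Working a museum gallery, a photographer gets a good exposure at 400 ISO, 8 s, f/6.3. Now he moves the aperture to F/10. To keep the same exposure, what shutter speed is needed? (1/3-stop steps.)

Aperture: f/6.3 → f/7.1 → f/8 → f/9 → f/10 — 1 1/3 stops smaller aperture (darker).
Need 1 1/3 stops brighter from the shutter speed: 8 → 10 → 13 → 15 → 20.

20 s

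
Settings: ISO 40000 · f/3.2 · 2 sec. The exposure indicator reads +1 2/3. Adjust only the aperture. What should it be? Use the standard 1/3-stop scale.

f/5.6

Overexposed by 1 2/3 stops → need 1 2/3 stops darker.
Aperture: f/3.2 → f/3.5 → f/4 → f/4.5 → f/5 → f/5.6.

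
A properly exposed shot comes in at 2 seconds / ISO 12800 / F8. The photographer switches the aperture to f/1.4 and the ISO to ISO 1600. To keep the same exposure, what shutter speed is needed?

Aperture: f/8 → f/5.6 → f/4 → f/2.8 → f/2 → f/1.4 — 5 stops wider (brighter).
ISO: 12800 → 6400 → 3200 → 1600 — 3 stops dropped (darker).
Net change so far: 2 stops brighter. Offset with the shutter speed: 2 → 1 → 1/2.

1/2s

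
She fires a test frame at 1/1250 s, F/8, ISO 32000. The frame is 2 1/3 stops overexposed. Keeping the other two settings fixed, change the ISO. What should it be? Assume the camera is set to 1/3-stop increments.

ISO 6400

Overexposed by 2 1/3 stops → need 2 1/3 stops darker.
ISO: 32000 → 25600 → 20000 → 16000 → 12800 → 10000 → 8000 → 6400.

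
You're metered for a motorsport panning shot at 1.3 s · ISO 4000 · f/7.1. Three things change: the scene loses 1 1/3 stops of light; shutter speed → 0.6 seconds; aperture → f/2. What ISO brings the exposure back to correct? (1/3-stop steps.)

Scene light: 1 1/3 stops darker.
Shutter speed: 1.3 → 1 → 0.8 → 0.6 — 1 stop faster (darker).
Aperture: f/7.1 → f/6.3 → f/5.6 → f/5 → f/4.5 → f/4 → f/3.5 → f/3.2 → f/2.8 → f/2.5 → f/2.2 → f/2 — 3 2/3 stops wider (brighter).
Net so far: 1 1/3 stops brighter. ISO: 4000 → 3200 → 2500 → 2000 → 1600.

ISO 1600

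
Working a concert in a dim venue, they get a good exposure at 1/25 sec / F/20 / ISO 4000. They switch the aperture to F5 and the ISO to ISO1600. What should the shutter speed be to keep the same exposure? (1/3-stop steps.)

Aperture: f/20 → f/18 → f/16 → f/14 → f/13 → f/11 → f/10 → f/9 → f/8 → f/7.1 → f/6.3 → f/5.6 → f/5 — 4 stops larger aperture (brighter).
ISO: 4000 → 3200 → 2500 → 2000 → 1600 — 1 1/3 stops dropped (darker).
Net change so far: 2 2/3 stops brighter. Offset with the shutter speed: 1/25 → 1/30 → 1/40 → 1/50 → 1/60 → 1/80 → 1/100 → 1/125 → 1/160.

1/160s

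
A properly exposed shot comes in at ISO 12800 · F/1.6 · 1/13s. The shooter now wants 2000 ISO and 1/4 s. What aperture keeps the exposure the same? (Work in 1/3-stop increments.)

ISO: 12800 → 10000 → 8000 → 6400 → 5000 → 4000 → 3200 → 2500 → 2000 — 2 2/3 stops dropped (darker).
Shutter speed: 1/13 → 1/10 → 1/8 → 1/6 → 1/5 → 1/4 — 1 2/3 stops slower (brighter).
Net change so far: 1 stop darker. Offset with the aperture: f/1.6 → f/1.4 → f/1.2 → f/1.1.

f/1.1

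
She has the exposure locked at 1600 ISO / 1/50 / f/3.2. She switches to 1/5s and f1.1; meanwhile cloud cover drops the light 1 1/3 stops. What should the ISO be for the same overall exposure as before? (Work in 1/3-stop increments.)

Scene light: 1 1/3 stops darker.
Shutter speed: 1/50 → 1/40 → 1/30 → 1/25 → 1/20 → 1/15 → 1/13 → 1/10 → 1/8 → 1/6 → 1/5 — 3 1/3 stops longer (brighter).
Aperture: f/3.2 → f/2.8 → f/2.5 → f/2.2 → f/2 → f/1.8 → f/1.6 → f/1.4 → f/1.2 → f/1.1 — 3 stops wider (brighter).
Net so far: 5 stops brighter. ISO: 1600 → 1250 → 1000 → 800 → 640 → 500 → 400 → 320 → 250 → 200 → 160 → 125 → 100 → 80 → 64 → 50.

ISO 50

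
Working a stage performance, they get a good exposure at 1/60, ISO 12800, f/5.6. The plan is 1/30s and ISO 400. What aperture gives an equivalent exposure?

Shutter speed: 1/60 → 1/30 — 1 stop longer (brighter).
ISO: 12800 → 6400 → 3200 → 1600 → 800 → 400 — 5 stops dropped (darker).
Net change so far: 4 stops darker. Offset with the aperture: f/5.6 → f/4 → f/2.8 → f/2 → f/1.4.

f/1.4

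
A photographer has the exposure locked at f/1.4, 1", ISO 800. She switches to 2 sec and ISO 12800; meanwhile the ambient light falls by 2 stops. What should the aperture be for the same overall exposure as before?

Scene light: 2 stops darker.
Shutter speed: 1 → 2 — 1 stop longer (brighter).
ISO: 800 → 1600 → 3200 → 6400 → 12800 — 4 stops raised (brighter).
Net so far: 3 stops brighter. Aperture: f/1.4 → f/2 → f/2.8 → f/4.

f/4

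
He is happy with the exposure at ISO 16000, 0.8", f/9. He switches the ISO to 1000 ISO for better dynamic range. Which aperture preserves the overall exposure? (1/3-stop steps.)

ISO: 16000 → 12800 → 10000 → 8000 → 6400 → 5000 → 4000 → 3200 → 2500 → 2000 → 1600 → 1250 → 1000 — 4 stops lower (darker).
Need 4 stops brighter from the aperture: f/9 → f/8 → f/7.1 → f/6.3 → f/5.6 → f/5 → f/4.5 → f/4 → f/3.5 → f/3.2 → f/2.8 → f/2.5 → f/2.2.

f/2.2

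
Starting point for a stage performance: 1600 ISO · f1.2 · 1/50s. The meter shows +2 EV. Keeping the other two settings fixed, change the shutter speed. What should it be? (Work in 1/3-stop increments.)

1/200s

Overexposed by 2 stops → need 2 stops darker.
Shutter speed: 1/50 → 1/60 → 1/80 → 1/100 → 1/125 → 1/160 → 1/200.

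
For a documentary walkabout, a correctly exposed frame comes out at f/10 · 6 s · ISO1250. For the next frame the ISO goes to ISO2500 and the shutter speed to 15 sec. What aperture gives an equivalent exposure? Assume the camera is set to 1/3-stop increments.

f/22

ISO: 1250 → 1600 → 2000 → 2500 — 1 stop raised (brighter).
Shutter speed: 6 → 8 → 10 → 13 → 15 — 1 1/3 stops longer (brighter).
Net change so far: 2 1/3 stops brighter. Offset with the aperture: f/10 → f/11 → f/13 → f/14 → f/16 → f/18 → f/20 → f/22.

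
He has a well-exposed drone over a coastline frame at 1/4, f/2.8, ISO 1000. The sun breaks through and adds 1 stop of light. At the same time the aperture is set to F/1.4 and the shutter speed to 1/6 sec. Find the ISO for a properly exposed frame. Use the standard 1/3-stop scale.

ISO 200

Scene light: 1 stop brighter.
Aperture: f/2.8 → f/2.5 → f/2.2 → f/2 → f/1.8 → f/1.6 → f/1.4 — 2 stops wider (brighter).
Shutter speed: 1/4 → 1/5 → 1/6 — 2/3 stop shorter (darker).
Net so far: 2 1/3 stops brighter. ISO: 1000 → 800 → 640 → 500 → 400 → 320 → 250 → 200.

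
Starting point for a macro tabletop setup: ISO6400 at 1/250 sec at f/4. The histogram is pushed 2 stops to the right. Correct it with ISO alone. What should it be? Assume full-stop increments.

Overexposed by 2 stops → need 2 stops darker.
ISO: 6400 → 3200 → 1600.

ISO 1600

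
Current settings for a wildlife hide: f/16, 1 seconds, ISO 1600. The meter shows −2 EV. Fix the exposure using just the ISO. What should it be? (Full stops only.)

Underexposed by 2 stops → need 2 stops brighter.
ISO: 1600 → 3200 → 6400.

ISO 6400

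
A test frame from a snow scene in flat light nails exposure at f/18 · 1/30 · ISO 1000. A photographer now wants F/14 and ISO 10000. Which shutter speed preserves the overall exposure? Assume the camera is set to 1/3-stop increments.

Aperture: f/18 → f/16 → f/14 — 2/3 stop larger aperture (brighter).
ISO: 1000 → 1250 → 1600 → 2000 → 2500 → 3200 → 4000 → 5000 → 6400 → 8000 → 10000 — 3 1/3 stops raised (brighter).
Net change so far: 4 stops brighter. Offset with the shutter speed: 1/30 → 1/40 → 1/50 → 1/60 → 1/80 → 1/100 → 1/125 → 1/160 → 1/200 → 1/250 → 1/320 → 1/400 → 1/500.

1/500s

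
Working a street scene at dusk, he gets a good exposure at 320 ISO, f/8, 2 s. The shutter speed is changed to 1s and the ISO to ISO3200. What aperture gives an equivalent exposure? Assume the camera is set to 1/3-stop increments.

f/18

Shutter speed: 2 → 1.6 → 1.3 → 1 — 1 stop faster (darker).
ISO: 320 → 400 → 500 → 640 → 800 → 1000 → 1250 → 1600 → 2000 → 2500 → 3200 — 3 1/3 stops raised (brighter).
Net change so far: 2 1/3 stops brighter. Offset with the aperture: f/8 → f/9 → f/10 → f/11 → f/13 → f/14 → f/16 → f/18.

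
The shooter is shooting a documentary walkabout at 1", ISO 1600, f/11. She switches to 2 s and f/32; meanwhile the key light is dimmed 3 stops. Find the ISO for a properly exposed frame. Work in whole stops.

Scene light: 3 stops darker.
Shutter speed: 1 → 2 — 1 stop slower (brighter).
Aperture: f/11 → f/16 → f/22 → f/32 — 3 stops smaller aperture (darker).
Net so far: 5 stops darker. ISO: 1600 → 3200 → 6400 → 12800 → 25600 → 51200.

ISO 51200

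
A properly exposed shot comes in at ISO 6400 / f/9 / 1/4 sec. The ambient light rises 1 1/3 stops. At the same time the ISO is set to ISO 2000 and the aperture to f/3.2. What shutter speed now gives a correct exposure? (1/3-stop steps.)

1/25s

Scene light: 1 1/3 stops brighter.
ISO: 6400 → 5000 → 4000 → 3200 → 2500 → 2000 — 1 2/3 stops lower (darker).
Aperture: f/9 → f/8 → f/7.1 → f/6.3 → f/5.6 → f/5 → f/4.5 → f/4 → f/3.5 → f/3.2 — 3 stops opened up (brighter).
Net so far: 2 2/3 stops brighter. Shutter speed: 1/4 → 1/5 → 1/6 → 1/8 → 1/10 → 1/13 → 1/15 → 1/20 → 1/25.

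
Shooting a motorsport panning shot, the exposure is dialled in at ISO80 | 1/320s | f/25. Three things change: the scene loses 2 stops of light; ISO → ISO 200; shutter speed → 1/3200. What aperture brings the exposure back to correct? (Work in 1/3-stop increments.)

Scene light: 2 stops darker.
ISO: 80 → 100 → 125 → 160 → 200 — 1 1/3 stops higher (brighter).
Shutter speed: 1/320 → 1/400 → 1/500 → 1/640 → 1/800 → 1/1000 → 1/1250 → 1/1600 → 1/2000 → 1/2500 → 1/3200 — 3 1/3 stops shorter (darker).
Net so far: 4 stops darker. Aperture: f/25 → f/22 → f/20 → f/18 → f/16 → f/14 → f/13 → f/11 → f/10 → f/9 → f/8 → f/7.1 → f/6.3.

f/6.3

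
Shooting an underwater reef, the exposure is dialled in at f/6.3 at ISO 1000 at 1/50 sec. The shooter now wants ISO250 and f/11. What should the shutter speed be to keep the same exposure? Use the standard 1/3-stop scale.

1/4s

ISO: 1000 → 800 → 640 → 500 → 400 → 320 → 250 — 2 stops lower (darker).
Aperture: f/6.3 → f/7.1 → f/8 → f/9 → f/10 → f/11 — 1 2/3 stops smaller aperture (darker).
Net change so far: 3 2/3 stops darker. Offset with the shutter speed: 1/50 → 1/40 → 1/30 → 1/25 → 1/20 → 1/15 → 1/13 → 1/10 → 1/8 → 1/6 → 1/5 → 1/4.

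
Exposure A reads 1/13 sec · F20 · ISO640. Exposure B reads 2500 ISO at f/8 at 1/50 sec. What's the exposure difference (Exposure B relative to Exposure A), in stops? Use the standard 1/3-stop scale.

2 2/3 stops brighter

Aperture: f/20 → f/18 → f/16 → f/14 → f/13 → f/11 → f/10 → f/9 → f/8 — 2 2/3 stops opened up (brighter).
Shutter speed: 1/13 → 1/15 → 1/20 → 1/25 → 1/30 → 1/40 → 1/50 — 2 stops shorter (darker).
ISO: 640 → 800 → 1000 → 1250 → 1600 → 2000 → 2500 — 2 stops raised (brighter).
Net: +2 2/3 −2 +2 = +2 2/3 stops.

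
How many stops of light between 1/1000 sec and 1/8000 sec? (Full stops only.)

1/1000 → 1/2000 → 1/4000 → 1/8000 — count the steps: 3 stops.

3 stops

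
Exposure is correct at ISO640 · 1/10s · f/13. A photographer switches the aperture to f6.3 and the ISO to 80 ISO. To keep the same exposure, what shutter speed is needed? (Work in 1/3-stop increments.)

Aperture: f/13 → f/11 → f/10 → f/9 → f/8 → f/7.1 → f/6.3 — 2 stops wider (brighter).
ISO: 640 → 500 → 400 → 320 → 250 → 200 → 160 → 125 → 100 → 80 — 3 stops dropped (darker).
Net change so far: 1 stop darker. Offset with the shutter speed: 1/10 → 1/8 → 1/6 → 1/5.

1/5s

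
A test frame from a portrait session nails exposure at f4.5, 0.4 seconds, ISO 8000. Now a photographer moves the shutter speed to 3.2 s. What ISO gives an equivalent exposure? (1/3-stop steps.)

Shutter speed: 0.4 → 0.5 → 0.6 → 0.8 → 1 → 1.3 → 1.6 → 2 → 2.5 → 3.2 — 3 stops slower (brighter).
Need 3 stops darker from the ISO: 8000 → 6400 → 5000 → 4000 → 3200 → 2500 → 2000 → 1600 → 1250 → 1000.

ISO 1000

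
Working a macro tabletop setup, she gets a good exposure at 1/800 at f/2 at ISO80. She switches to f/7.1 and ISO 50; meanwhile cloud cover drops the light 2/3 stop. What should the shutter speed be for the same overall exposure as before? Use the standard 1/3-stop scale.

1/25s

Scene light: 2/3 stop darker.
Aperture: f/2 → f/2.2 → f/2.5 → f/2.8 → f/3.2 → f/3.5 → f/4 → f/4.5 → f/5 → f/5.6 → f/6.3 → f/7.1 — 3 2/3 stops smaller aperture (darker).
ISO: 80 → 64 → 50 — 2/3 stop dropped (darker).
Net so far: 5 stops darker. Shutter speed: 1/800 → 1/640 → 1/500 → 1/400 → 1/320 → 1/250 → 1/200 → 1/160 → 1/125 → 1/100 → 1/80 → 1/60 → 1/50 → 1/40 → 1/30 → 1/25.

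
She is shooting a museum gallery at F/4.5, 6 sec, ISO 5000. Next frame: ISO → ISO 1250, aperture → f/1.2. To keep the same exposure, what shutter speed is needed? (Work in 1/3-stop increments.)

2 s

ISO: 5000 → 4000 → 3200 → 2500 → 2000 → 1600 → 1250 — 2 stops dropped (darker).
Aperture: f/4.5 → f/4 → f/3.5 → f/3.2 → f/2.8 → f/2.5 → f/2.2 → f/2 → f/1.8 → f/1.6 → f/1.4 → f/1.2 — 3 2/3 stops opened up (brighter).
Net change so far: 1 2/3 stops brighter. Offset with the shutter speed: 6 → 5 → 4 → 3.2 → 2.5 → 2.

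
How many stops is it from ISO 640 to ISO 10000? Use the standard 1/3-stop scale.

4 stops

640 → 800 → 1000 → 1250 → 1600 → 2000 → 2500 → 3200 → 4000 → 5000 → 6400 → 8000 → 10000 — count the steps: 12 third-stops = 4 stops.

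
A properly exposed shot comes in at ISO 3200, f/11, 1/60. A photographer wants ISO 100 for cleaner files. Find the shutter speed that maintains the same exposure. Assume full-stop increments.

ISO: 3200 → 1600 → 800 → 400 → 200 → 100 — 5 stops lower (darker).
Need 5 stops brighter from the shutter speed: 1/60 → 1/30 → 1/15 → 1/8 → 1/4 → 1/2.

1/2s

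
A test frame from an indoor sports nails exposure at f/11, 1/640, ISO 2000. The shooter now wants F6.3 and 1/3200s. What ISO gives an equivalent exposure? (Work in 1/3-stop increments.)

Aperture: f/11 → f/10 → f/9 → f/8 → f/7.1 → f/6.3 — 1 2/3 stops larger aperture (brighter).
Shutter speed: 1/640 → 1/800 → 1/1000 → 1/1250 → 1/1600 → 1/2000 → 1/2500 → 1/3200 — 2 1/3 stops faster (darker).
Net change so far: 2/3 stop darker. Offset with the ISO: 2000 → 2500 → 3200.

ISO 3200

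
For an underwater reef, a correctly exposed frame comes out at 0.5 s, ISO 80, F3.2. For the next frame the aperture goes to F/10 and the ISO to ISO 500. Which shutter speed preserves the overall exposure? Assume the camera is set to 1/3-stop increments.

Aperture: f/3.2 → f/3.5 → f/4 → f/4.5 → f/5 → f/5.6 → f/6.3 → f/7.1 → f/8 → f/9 → f/10 — 3 1/3 stops stopped down (darker).
ISO: 80 → 100 → 125 → 160 → 200 → 250 → 320 → 400 → 500 — 2 2/3 stops higher (brighter).
Net change so far: 2/3 stop darker. Offset with the shutter speed: 0.5 → 0.6 → 0.8.

0.8 s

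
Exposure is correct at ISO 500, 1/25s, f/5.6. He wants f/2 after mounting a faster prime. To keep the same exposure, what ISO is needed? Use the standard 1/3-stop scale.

Aperture: f/5.6 → f/5 → f/4.5 → f/4 → f/3.5 → f/3.2 → f/2.8 → f/2.5 → f/2.2 → f/2 — 3 stops wider (brighter).
Need 3 stops darker from the ISO: 500 → 400 → 320 → 250 → 200 → 160 → 125 → 100 → 80 → 64.

ISO 64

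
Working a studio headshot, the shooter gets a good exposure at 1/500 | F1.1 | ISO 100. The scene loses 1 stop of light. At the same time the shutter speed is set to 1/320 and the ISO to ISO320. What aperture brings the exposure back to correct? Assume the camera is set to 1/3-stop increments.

Scene light: 1 stop darker.
Shutter speed: 1/500 → 1/400 → 1/320 — 2/3 stop slower (brighter).
ISO: 100 → 125 → 160 → 200 → 250 → 320 — 1 2/3 stops raised (brighter).
Net so far: 1 1/3 stops brighter. Aperture: f/1.1 → f/1.2 → f/1.4 → f/1.6 → f/1.8.

f/1.8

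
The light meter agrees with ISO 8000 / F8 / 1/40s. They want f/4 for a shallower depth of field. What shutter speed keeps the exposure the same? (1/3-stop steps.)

Aperture: f/8 → f/7.1 → f/6.3 → f/5.6 → f/5 → f/4.5 → f/4 — 2 stops opened up (brighter).
Need 2 stops darker from the shutter speed: 1/40 → 1/50 → 1/60 → 1/80 → 1/100 → 1/125 → 1/160.

1/160s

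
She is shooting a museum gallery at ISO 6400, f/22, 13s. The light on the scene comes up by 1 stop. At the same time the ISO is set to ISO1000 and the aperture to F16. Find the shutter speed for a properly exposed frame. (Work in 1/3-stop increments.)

Scene light: 1 stop brighter.
ISO: 6400 → 5000 → 4000 → 3200 → 2500 → 2000 → 1600 → 1250 → 1000 — 2 2/3 stops lower (darker).
Aperture: f/22 → f/20 → f/18 → f/16 — 1 stop wider (brighter).
Net so far: 2/3 stop darker. Shutter speed: 13 → 15 → 20.

20 s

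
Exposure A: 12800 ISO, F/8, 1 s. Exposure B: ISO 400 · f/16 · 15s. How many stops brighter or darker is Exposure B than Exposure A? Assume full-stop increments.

3 stops darker

Aperture: f/8 → f/11 → f/16 — 2 stops stopped down (darker).
Shutter speed: 1 → 2 → 4 → 8 → 15 — 4 stops longer (brighter).
ISO: 12800 → 6400 → 3200 → 1600 → 800 → 400 — 5 stops dropped (darker).
Net: −2 +4 −5 = −3 stops.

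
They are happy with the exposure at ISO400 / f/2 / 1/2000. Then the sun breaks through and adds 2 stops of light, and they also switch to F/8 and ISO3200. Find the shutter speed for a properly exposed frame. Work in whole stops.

1/4000s

Scene light: 2 stops brighter.
Aperture: f/2 → f/2.8 → f/4 → f/5.6 → f/8 — 4 stops smaller aperture (darker).
ISO: 400 → 800 → 1600 → 3200 — 3 stops raised (brighter).
Net so far: 1 stop brighter. Shutter speed: 1/2000 → 1/4000.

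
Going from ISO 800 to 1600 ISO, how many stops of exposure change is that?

1 stop

800 → 1600 — count the steps: 1 stop.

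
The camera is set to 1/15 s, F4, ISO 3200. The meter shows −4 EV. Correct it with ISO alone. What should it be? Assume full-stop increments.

ISO 51200

Underexposed by 4 stops → need 4 stops brighter.
ISO: 3200 → 6400 → 12800 → 25600 → 51200.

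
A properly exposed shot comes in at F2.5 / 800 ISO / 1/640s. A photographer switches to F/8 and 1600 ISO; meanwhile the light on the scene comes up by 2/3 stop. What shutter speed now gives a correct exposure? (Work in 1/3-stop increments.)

Scene light: 2/3 stop brighter.
Aperture: f/2.5 → f/2.8 → f/3.2 → f/3.5 → f/4 → f/4.5 → f/5 → f/5.6 → f/6.3 → f/7.1 → f/8 — 3 1/3 stops stopped down (darker).
ISO: 800 → 1000 → 1250 → 1600 — 1 stop higher (brighter).
Net so far: 1 2/3 stops darker. Shutter speed: 1/640 → 1/500 → 1/400 → 1/320 → 1/250 → 1/200.

1/200s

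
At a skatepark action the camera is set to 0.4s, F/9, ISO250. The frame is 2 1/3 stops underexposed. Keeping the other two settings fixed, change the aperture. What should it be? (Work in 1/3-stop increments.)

Underexposed by 2 1/3 stops → need 2 1/3 stops brighter.
Aperture: f/9 → f/8 → f/7.1 → f/6.3 → f/5.6 → f/5 → f/4.5 → f/4.

f/4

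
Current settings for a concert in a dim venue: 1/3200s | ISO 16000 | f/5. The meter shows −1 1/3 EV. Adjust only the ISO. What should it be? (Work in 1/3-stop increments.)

Underexposed by 1 1/3 stops → need 1 1/3 stops brighter.
ISO: 16000 → 20000 → 25600 → 32000 → 40000.

ISO 40000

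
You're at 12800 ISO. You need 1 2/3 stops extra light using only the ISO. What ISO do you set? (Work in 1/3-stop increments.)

ISO: 12800 → 16000 → 20000 → 25600 → 32000 → 40000 — 1 2/3 stops higher (brighter).

ISO 40000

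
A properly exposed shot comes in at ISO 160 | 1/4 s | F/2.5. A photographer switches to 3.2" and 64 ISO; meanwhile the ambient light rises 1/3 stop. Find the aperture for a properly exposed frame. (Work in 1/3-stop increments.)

f/6.3

Scene light: 1/3 stop brighter.
Shutter speed: 1/4 → 0.3 → 0.4 → 0.5 → 0.6 → 0.8 → 1 → 1.3 → 1.6 → 2 → 2.5 → 3.2 — 3 2/3 stops longer (brighter).
ISO: 160 → 125 → 100 → 80 → 64 — 1 1/3 stops lower (darker).
Net so far: 2 2/3 stops brighter. Aperture: f/2.5 → f/2.8 → f/3.2 → f/3.5 → f/4 → f/4.5 → f/5 → f/5.6 → f/6.3.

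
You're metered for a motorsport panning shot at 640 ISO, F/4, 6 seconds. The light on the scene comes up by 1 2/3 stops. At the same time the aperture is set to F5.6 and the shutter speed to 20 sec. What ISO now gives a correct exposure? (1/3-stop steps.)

ISO 125

Scene light: 1 2/3 stops brighter.
Aperture: f/4 → f/4.5 → f/5 → f/5.6 — 1 stop stopped down (darker).
Shutter speed: 6 → 8 → 10 → 13 → 15 → 20 — 1 2/3 stops longer (brighter).
Net so far: 2 1/3 stops brighter. ISO: 640 → 500 → 400 → 320 → 250 → 200 → 160 → 125.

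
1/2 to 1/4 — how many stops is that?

1 stop

1/2 → 1/4 — count the steps: 1 stop.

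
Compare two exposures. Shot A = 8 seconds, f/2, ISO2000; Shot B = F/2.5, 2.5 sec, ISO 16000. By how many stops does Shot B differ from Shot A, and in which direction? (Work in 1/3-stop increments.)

Aperture: f/2 → f/2.2 → f/2.5 — 2/3 stop smaller aperture (darker).
Shutter speed: 8 → 6 → 5 → 4 → 3.2 → 2.5 — 1 2/3 stops faster (darker).
ISO: 2000 → 2500 → 3200 → 4000 → 5000 → 6400 → 8000 → 10000 → 12800 → 16000 — 3 stops higher (brighter).
Net: −2/3 −1 2/3 +3 = +2/3 stops.

2/3 stop brighter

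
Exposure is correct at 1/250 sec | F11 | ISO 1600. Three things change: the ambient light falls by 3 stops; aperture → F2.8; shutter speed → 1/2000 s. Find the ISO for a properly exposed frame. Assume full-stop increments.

ISO 6400

Scene light: 3 stops darker.
Aperture: f/11 → f/8 → f/5.6 → f/4 → f/2.8 — 4 stops larger aperture (brighter).
Shutter speed: 1/250 → 1/500 → 1/1000 → 1/2000 — 3 stops shorter (darker).
Net so far: 2 stops darker. ISO: 1600 → 3200 → 6400.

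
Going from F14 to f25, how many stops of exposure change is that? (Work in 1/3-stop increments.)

1 2/3 stops

f/14 → f/16 → f/18 → f/20 → f/22 → f/25 — count the steps: 5 third-stops = 1 2/3 stops.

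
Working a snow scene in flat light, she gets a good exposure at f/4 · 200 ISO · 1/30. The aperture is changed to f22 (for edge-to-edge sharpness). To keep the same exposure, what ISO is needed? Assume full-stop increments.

Aperture: f/4 → f/5.6 → f/8 → f/11 → f/16 → f/22 — 5 stops stopped down (darker).
Need 5 stops brighter from the ISO: 200 → 400 → 800 → 1600 → 3200 → 6400.

ISO 6400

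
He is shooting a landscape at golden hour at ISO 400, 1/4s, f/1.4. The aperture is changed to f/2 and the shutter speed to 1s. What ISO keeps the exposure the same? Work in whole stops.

Aperture: f/1.4 → f/2 — 1 stop stopped down (darker).
Shutter speed: 1/4 → 1/2 → 1 — 2 stops slower (brighter).
Net change so far: 1 stop brighter. Offset with the ISO: 400 → 200.

ISO 200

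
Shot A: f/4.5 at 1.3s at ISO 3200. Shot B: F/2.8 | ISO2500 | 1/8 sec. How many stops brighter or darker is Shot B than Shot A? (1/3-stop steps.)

2 1/3 stops darker

Aperture: f/4.5 → f/4 → f/3.5 → f/3.2 → f/2.8 — 1 1/3 stops wider (brighter).
Shutter speed: 1.3 → 1 → 0.8 → 0.6 → 0.5 → 0.4 → 0.3 → 1/4 → 1/5 → 1/6 → 1/8 — 3 1/3 stops faster (darker).
ISO: 3200 → 2500 — 1/3 stop dropped (darker).
Net: +1 1/3 −3 1/3 −1/3 = −2 1/3 stops.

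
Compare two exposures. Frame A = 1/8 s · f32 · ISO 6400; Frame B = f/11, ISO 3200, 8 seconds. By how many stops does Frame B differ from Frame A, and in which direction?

Aperture: f/32 → f/22 → f/16 → f/11 — 3 stops wider (brighter).
Shutter speed: 1/8 → 1/4 → 1/2 → 1 → 2 → 4 → 8 — 6 stops longer (brighter).
ISO: 6400 → 3200 — 1 stop lower (darker).
Net: +3 +6 −1 = +8 stops.

8 stops brighter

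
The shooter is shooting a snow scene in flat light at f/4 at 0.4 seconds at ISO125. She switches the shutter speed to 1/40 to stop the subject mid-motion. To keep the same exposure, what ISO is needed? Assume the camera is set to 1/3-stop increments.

ISO 2000

Shutter speed: 0.4 → 0.3 → 1/4 → 1/5 → 1/6 → 1/8 → 1/10 → 1/13 → 1/15 → 1/20 → 1/25 → 1/30 → 1/40 — 4 stops shorter (darker).
Need 4 stops brighter from the ISO: 125 → 160 → 200 → 250 → 320 → 400 → 500 → 640 → 800 → 1000 → 1250 → 1600 → 2000.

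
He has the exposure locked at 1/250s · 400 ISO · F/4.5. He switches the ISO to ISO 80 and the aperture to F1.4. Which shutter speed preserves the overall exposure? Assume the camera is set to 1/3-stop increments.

ISO: 400 → 320 → 250 → 200 → 160 → 125 → 100 → 80 — 2 1/3 stops lower (darker).
Aperture: f/4.5 → f/4 → f/3.5 → f/3.2 → f/2.8 → f/2.5 → f/2.2 → f/2 → f/1.8 → f/1.6 → f/1.4 — 3 1/3 stops opened up (brighter).
Net change so far: 1 stop brighter. Offset with the shutter speed: 1/250 → 1/320 → 1/400 → 1/500.

1/500s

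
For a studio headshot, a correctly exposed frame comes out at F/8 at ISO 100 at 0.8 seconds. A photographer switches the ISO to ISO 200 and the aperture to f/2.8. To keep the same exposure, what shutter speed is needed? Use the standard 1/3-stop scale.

1/20s

ISO: 100 → 125 → 160 → 200 — 1 stop raised (brighter).
Aperture: f/8 → f/7.1 → f/6.3 → f/5.6 → f/5 → f/4.5 → f/4 → f/3.5 → f/3.2 → f/2.8 — 3 stops opened up (brighter).
Net change so far: 4 stops brighter. Offset with the shutter speed: 0.8 → 0.6 → 0.5 → 0.4 → 0.3 → 1/4 → 1/5 → 1/6 → 1/8 → 1/10 → 1/13 → 1/15 → 1/20.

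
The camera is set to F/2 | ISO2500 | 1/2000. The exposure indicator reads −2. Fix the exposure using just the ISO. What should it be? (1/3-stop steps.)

ISO 10000

Underexposed by 2 stops → need 2 stops brighter.
ISO: 2500 → 3200 → 4000 → 5000 → 6400 → 8000 → 10000.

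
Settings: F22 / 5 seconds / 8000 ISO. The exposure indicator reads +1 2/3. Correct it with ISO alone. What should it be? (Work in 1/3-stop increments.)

ISO 2500

Overexposed by 1 2/3 stops → need 1 2/3 stops darker.
ISO: 8000 → 6400 → 5000 → 4000 → 3200 → 2500.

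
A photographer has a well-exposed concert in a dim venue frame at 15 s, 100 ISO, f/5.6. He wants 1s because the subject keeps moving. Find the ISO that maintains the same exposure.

Shutter speed: 15 → 8 → 4 → 2 → 1 — 4 stops shorter (darker).
Need 4 stops brighter from the ISO: 100 → 200 → 400 → 800 → 1600.

ISO 1600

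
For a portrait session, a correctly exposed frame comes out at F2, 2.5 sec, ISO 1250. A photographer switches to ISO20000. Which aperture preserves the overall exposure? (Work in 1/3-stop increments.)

ISO: 1250 → 1600 → 2000 → 2500 → 3200 → 4000 → 5000 → 6400 → 8000 → 10000 → 12800 → 16000 → 20000 — 4 stops higher (brighter).
Need 4 stops darker from the aperture: f/2 → f/2.2 → f/2.5 → f/2.8 → f/3.2 → f/3.5 → f/4 → f/4.5 → f/5 → f/5.6 → f/6.3 → f/7.1 → f/8.

f/8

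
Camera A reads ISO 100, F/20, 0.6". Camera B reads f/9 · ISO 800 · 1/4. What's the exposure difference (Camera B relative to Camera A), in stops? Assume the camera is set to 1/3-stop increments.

Aperture: f/20 → f/18 → f/16 → f/14 → f/13 → f/11 → f/10 → f/9 — 2 1/3 stops wider (brighter).
Shutter speed: 0.6 → 0.5 → 0.4 → 0.3 → 1/4 — 1 1/3 stops shorter (darker).
ISO: 100 → 125 → 160 → 200 → 250 → 320 → 400 → 500 → 640 → 800 — 3 stops higher (brighter).
Net: +2 1/3 −1 1/3 +3 = +4 stops.

4 stops brighter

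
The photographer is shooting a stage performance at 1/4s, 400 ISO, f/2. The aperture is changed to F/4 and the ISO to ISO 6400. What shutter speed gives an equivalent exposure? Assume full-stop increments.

1/15s

Aperture: f/2 → f/2.8 → f/4 — 2 stops narrower (darker).
ISO: 400 → 800 → 1600 → 3200 → 6400 — 4 stops raised (brighter).
Net change so far: 2 stops brighter. Offset with the shutter speed: 1/4 → 1/8 → 1/15.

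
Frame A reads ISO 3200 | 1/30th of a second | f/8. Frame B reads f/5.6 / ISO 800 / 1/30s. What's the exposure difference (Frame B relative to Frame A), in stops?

1 stop darker

Aperture: f/8 → f/5.6 — 1 stop opened up (brighter).
Shutter speed: unchanged.
ISO: 3200 → 1600 → 800 — 2 stops lower (darker).
Net: +1 −2 = −1 stop.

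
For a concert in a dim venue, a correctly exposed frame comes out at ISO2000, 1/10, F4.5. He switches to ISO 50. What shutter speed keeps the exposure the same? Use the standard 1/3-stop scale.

4 s

ISO: 2000 → 1600 → 1250 → 1000 → 800 → 640 → 500 → 400 → 320 → 250 → 200 → 160 → 125 → 100 → 80 → 64 → 50 — 5 1/3 stops lower (darker).
Need 5 1/3 stops brighter from the shutter speed: 1/10 → 1/8 → 1/6 → 1/5 → 1/4 → 0.3 → 0.4 → 0.5 → 0.6 → 0.8 → 1 → 1.3 → 1.6 → 2 → 2.5 → 3.2 → 4.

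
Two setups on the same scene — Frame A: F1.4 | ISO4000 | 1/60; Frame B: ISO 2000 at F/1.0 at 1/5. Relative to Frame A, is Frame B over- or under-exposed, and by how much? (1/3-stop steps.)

Aperture: f/1.4 → f/1.2 → f/1.1 → f/1.0 — 1 stop opened up (brighter).
Shutter speed: 1/60 → 1/50 → 1/40 → 1/30 → 1/25 → 1/20 → 1/15 → 1/13 → 1/10 → 1/8 → 1/6 → 1/5 — 3 2/3 stops slower (brighter).
ISO: 4000 → 3200 → 2500 → 2000 — 1 stop lower (darker).
Net: +1 +3 2/3 −1 = +3 2/3 stops.

3 2/3 stops brighter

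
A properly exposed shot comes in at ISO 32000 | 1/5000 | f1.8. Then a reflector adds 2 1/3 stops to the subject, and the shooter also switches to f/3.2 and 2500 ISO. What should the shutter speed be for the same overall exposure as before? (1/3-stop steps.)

Scene light: 2 1/3 stops brighter.
Aperture: f/1.8 → f/2 → f/2.2 → f/2.5 → f/2.8 → f/3.2 — 1 2/3 stops stopped down (darker).
ISO: 32000 → 25600 → 20000 → 16000 → 12800 → 10000 → 8000 → 6400 → 5000 → 4000 → 3200 → 2500 — 3 2/3 stops dropped (darker).
Net so far: 3 stops darker. Shutter speed: 1/5000 → 1/4000 → 1/3200 → 1/2500 → 1/2000 → 1/1600 → 1/1250 → 1/1000 → 1/800 → 1/640.

1/640s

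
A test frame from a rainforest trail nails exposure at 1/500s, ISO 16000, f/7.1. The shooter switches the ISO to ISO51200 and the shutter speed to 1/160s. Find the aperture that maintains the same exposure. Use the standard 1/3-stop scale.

f/22

ISO: 16000 → 20000 → 25600 → 32000 → 40000 → 51200 — 1 2/3 stops raised (brighter).
Shutter speed: 1/500 → 1/400 → 1/320 → 1/250 → 1/200 → 1/160 — 1 2/3 stops longer (brighter).
Net change so far: 3 1/3 stops brighter. Offset with the aperture: f/7.1 → f/8 → f/9 → f/10 → f/11 → f/13 → f/14 → f/16 → f/18 → f/20 → f/22.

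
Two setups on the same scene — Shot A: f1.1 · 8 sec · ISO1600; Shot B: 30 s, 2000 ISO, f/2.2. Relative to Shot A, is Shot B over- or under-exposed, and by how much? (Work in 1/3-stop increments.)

1/3 stop brighter

Aperture: f/1.1 → f/1.2 → f/1.4 → f/1.6 → f/1.8 → f/2 → f/2.2 — 2 stops stopped down (darker).
Shutter speed: 8 → 10 → 13 → 15 → 20 → 25 → 30 — 2 stops longer (brighter).
ISO: 1600 → 2000 — 1/3 stop raised (brighter).
Net: −2 +2 +1/3 = +1/3 stops.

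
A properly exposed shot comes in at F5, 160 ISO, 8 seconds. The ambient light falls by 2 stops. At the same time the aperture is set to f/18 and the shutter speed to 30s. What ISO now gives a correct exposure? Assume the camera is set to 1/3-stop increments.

ISO 2000

Scene light: 2 stops darker.
Aperture: f/5 → f/5.6 → f/6.3 → f/7.1 → f/8 → f/9 → f/10 → f/11 → f/13 → f/14 → f/16 → f/18 — 3 2/3 stops smaller aperture (darker).
Shutter speed: 8 → 10 → 13 → 15 → 20 → 25 → 30 — 2 stops slower (brighter).
Net so far: 3 2/3 stops darker. ISO: 160 → 200 → 250 → 320 → 400 → 500 → 640 → 800 → 1000 → 1250 → 1600 → 2000.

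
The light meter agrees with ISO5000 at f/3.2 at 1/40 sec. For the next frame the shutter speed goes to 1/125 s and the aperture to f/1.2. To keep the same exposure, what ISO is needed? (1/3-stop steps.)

Shutter speed: 1/40 → 1/50 → 1/60 → 1/80 → 1/100 → 1/125 — 1 2/3 stops faster (darker).
Aperture: f/3.2 → f/2.8 → f/2.5 → f/2.2 → f/2 → f/1.8 → f/1.6 → f/1.4 → f/1.2 — 2 2/3 stops wider (brighter).
Net change so far: 1 stop brighter. Offset with the ISO: 5000 → 4000 → 3200 → 2500.

ISO 2500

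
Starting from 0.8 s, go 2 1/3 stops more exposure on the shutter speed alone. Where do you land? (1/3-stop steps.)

4 s

Shutter speed: 0.8 → 1 → 1.3 → 1.6 → 2 → 2.5 → 3.2 → 4 — 2 1/3 stops slower (brighter).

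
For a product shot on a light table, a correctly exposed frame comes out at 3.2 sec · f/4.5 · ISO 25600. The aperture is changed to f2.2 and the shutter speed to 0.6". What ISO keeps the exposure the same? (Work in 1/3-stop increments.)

Aperture: f/4.5 → f/4 → f/3.5 → f/3.2 → f/2.8 → f/2.5 → f/2.2 — 2 stops wider (brighter).
Shutter speed: 3.2 → 2.5 → 2 → 1.6 → 1.3 → 1 → 0.8 → 0.6 — 2 1/3 stops faster (darker).
Net change so far: 1/3 stop darker. Offset with the ISO: 25600 → 32000.

ISO 32000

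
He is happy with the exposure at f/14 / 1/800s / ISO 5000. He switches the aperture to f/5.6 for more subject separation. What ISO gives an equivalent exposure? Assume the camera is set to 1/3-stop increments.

Aperture: f/14 → f/13 → f/11 → f/10 → f/9 → f/8 → f/7.1 → f/6.3 → f/5.6 — 2 2/3 stops larger aperture (brighter).
Need 2 2/3 stops darker from the ISO: 5000 → 4000 → 3200 → 2500 → 2000 → 1600 → 1250 → 1000 → 800.

ISO 800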